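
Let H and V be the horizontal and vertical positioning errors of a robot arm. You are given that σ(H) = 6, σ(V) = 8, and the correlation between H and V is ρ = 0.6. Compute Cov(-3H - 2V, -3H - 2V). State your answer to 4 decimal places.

925.6000

Var(H) = (6)² = 36;  Var(V) = (8)² = 64
Cov(H,V) = ρ·σ(H)·σ(V) = 0.6·6·8 = 28.8
Cov(-3H - 2V, -3H - 2V) = (-3)(-3)Var(H) + (-2)(-2)Var(V) + [(-3)(-2) + (-2)(-3)]Cov(H,V)
= 9·36 + 4·64 + 12·28.8 = 925.6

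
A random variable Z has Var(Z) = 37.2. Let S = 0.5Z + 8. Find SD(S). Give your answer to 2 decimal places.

3.05

Var(0.5Z + 8) = (0.5)²·37.2 = 9.3
SD(S) = √9.3 ≈ 3.05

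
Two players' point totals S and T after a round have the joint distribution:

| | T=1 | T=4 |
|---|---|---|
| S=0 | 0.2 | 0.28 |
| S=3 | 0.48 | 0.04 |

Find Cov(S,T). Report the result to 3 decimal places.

-1.138

E[S] = 1.56,  E[T] = 1.96
E[ST] = 1.92
Cov(S,T) = E[ST] − E[S]E[T] = 1.92 − (1.56)(1.96) = -1.1376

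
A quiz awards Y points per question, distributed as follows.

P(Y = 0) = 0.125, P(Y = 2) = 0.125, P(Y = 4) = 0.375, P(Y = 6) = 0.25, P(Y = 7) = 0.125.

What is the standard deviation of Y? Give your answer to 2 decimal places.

2.15

E[Y] = (0)(0.125) + (2)(0.125) + (4)(0.375) + (6)(0.25) + (7)(0.125) = 4.125
E[Y²] = (0)²(0.125) + (2)²(0.125) + (4)²(0.375) + (6)²(0.25) + (7)²(0.125) = 21.625
Var(Y) = E[Y²] − (E[Y])² = 21.625 − (4.125)² = 4.609375
σ(Y) = √4.609375 ≈ 2.15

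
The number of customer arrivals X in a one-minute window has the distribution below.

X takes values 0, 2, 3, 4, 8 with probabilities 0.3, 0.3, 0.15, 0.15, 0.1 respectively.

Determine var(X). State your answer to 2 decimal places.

5.35

E[X] = (0)(0.3) + (2)(0.3) + (3)(0.15) + (4)(0.15) + (8)(0.1) = 2.45
E[X²] = (0)²(0.3) + (2)²(0.3) + (3)²(0.15) + (4)²(0.15) + (8)²(0.1) = 11.35
var(X) = E[X²] − (E[X])² = 11.35 − (2.45)² = 5.3475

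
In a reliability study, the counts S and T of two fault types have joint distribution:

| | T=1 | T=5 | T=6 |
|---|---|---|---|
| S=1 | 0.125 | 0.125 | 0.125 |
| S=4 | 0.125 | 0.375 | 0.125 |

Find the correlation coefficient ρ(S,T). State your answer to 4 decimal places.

E[S] = 2.875,  E[T] = 4.25
E[ST] = 12.5
Cov(S,T) = E[ST] − E[S]E[T] = 12.5 − (2.875)(4.25) = 0.28125
V(S) = 2.109375,  V(T) = 3.6875
ρ = 0.28125 / √(2.109375·3.6875) ≈ 0.1008

0.1008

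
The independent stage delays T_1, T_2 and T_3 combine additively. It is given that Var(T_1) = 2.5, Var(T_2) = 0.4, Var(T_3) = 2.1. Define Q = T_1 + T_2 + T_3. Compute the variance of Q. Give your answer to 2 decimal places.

5.00

By independence, Var(Q) = (1)²Var(T_1) + (1)²Var(T_2) + (1)²Var(T_3)
= (1)²·2.5 + (1)²·0.4 + (1)²·2.1 = 5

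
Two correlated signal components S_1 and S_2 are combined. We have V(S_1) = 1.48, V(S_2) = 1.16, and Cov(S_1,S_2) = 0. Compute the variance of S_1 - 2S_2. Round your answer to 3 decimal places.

6.120

V(S_1 - 2S_2) = (1)²·V(S_1) + (-2)²·V(S_2) + 2·(1)·(-2)·Cov(S_1,S_2)
= 1·1.48 + 4·1.16 + -4·0 = 6.12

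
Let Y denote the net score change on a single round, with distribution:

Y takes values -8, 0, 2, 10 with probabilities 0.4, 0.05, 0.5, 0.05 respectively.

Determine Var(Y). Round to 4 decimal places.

29.7100

E[Y] = (-8)(0.4) + (0)(0.05) + (2)(0.5) + (10)(0.05) = -1.7
E[Y²] = (-8)²(0.4) + (0)²(0.05) + (2)²(0.5) + (10)²(0.05) = 32.6
Var(Y) = E[Y²] − (E[Y])² = 32.6 − (-1.7)² = 29.71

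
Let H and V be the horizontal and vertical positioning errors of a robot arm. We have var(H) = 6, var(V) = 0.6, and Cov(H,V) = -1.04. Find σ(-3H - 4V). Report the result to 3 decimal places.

6.216

var(-3H - 4V) = (-3)²·var(H) + (-4)²·var(V) + 2·(-3)·(-4)·Cov(H,V)
= 9·6 + 16·0.6 + 24·-1.04 = 38.64
σ(-3H - 4V) = √38.64 ≈ 6.216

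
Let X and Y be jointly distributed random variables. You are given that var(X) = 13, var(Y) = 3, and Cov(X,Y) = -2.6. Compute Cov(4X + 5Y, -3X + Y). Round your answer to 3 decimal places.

-112.400

Cov(4X + 5Y, -3X + Y) = (4)(-3)var(X) + (5)(1)var(Y) + [(4)(1) + (5)(-3)]Cov(X,Y)
= -12·13 + 5·3 + -11·-2.6 = -112.4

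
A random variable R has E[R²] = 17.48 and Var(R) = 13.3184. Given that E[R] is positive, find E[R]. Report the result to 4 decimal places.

(E[R])² = E[R²] − Var(R) = 17.48 − 13.3184 = 4.1616
E[R] = √4.1616 = 2.04

2.0400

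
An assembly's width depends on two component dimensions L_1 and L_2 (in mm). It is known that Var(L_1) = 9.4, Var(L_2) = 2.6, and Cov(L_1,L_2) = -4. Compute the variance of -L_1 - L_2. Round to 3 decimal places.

4.000

Var(-L_1 - L_2) = (-1)²·Var(L_1) + (-1)²·Var(L_2) + 2·(-1)·(-1)·Cov(L_1,L_2)
= 1·9.4 + 1·2.6 + 2·-4 = 4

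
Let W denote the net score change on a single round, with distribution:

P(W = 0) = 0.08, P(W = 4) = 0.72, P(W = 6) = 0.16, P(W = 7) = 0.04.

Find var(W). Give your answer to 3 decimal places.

E[W] = (0)(0.08) + (4)(0.72) + (6)(0.16) + (7)(0.04) = 4.12
E[W²] = (0)²(0.08) + (4)²(0.72) + (6)²(0.16) + (7)²(0.04) = 19.24
var(W) = E[W²] − (E[W])² = 19.24 − (4.12)² = 2.2656

2.266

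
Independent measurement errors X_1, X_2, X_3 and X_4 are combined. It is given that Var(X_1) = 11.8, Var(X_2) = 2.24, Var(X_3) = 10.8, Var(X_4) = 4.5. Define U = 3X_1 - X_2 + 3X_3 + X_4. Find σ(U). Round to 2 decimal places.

By independence, Var(U) = (3)²Var(X_1) + (-1)²Var(X_2) + (3)²Var(X_3) + (1)²Var(X_4)
= (3)²·11.8 + (-1)²·2.24 + (3)²·10.8 + (1)²·4.5 = 210.14
σ(U) = √210.14 ≈ 14.50

14.50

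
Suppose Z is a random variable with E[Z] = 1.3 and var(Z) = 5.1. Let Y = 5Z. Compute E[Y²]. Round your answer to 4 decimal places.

E[5Z] = 5·1.3 = 6.5
var(5Z) = (5)²·5.1 = 127.5
E[Y²] = var(Y) + (E[Y])² = 127.5 + (6.5)² = 169.75

169.7500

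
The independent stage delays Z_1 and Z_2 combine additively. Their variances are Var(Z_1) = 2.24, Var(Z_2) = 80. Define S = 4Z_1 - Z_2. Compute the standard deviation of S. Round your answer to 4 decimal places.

10.7629

By independence, Var(S) = (4)²Var(Z_1) + (-1)²Var(Z_2)
= (4)²·2.24 + (-1)²·80 = 115.84
SD(S) = √115.84 ≈ 10.7629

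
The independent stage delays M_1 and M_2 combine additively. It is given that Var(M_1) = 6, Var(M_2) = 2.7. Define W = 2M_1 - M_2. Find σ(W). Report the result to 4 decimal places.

By independence, Var(W) = (2)²Var(M_1) + (-1)²Var(M_2)
= (2)²·6 + (-1)²·2.7 = 26.7
σ(W) = √26.7 ≈ 5.1672

5.1672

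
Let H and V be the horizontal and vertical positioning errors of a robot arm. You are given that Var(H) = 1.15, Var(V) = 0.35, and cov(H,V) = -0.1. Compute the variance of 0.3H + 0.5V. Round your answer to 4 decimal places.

0.1610

Var(0.3H + 0.5V) = (0.3)²·Var(H) + (0.5)²·Var(V) + 2·(0.3)·(0.5)·cov(H,V)
= 0.09·1.15 + 0.25·0.35 + 0.3·-0.1 = 0.161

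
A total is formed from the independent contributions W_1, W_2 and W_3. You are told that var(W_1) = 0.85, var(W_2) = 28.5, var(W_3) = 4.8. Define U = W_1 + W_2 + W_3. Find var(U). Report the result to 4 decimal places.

By independence, var(U) = (1)²var(W_1) + (1)²var(W_2) + (1)²var(W_3)
= (1)²·0.85 + (1)²·28.5 + (1)²·4.8 = 34.15

34.1500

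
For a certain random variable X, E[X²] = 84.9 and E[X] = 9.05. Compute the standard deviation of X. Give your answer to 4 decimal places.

1.7313

V(X) = 84.9 − (9.05)² = 2.9975
sd(X) = √2.9975 ≈ 1.7313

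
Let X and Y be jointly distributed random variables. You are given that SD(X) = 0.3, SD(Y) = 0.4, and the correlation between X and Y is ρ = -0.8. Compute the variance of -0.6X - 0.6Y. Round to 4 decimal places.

Var(X) = (0.3)² = 0.09;  Var(Y) = (0.4)² = 0.16
Cov(X,Y) = ρ·SD(X)·SD(Y) = -0.8·0.3·0.4 = -0.096
Var(-0.6X - 0.6Y) = (-0.6)²·Var(X) + (-0.6)²·Var(Y) + 2·(-0.6)·(-0.6)·Cov(X,Y)
= 0.36·0.09 + 0.36·0.16 + 0.72·-0.096 = 0.02088

0.0209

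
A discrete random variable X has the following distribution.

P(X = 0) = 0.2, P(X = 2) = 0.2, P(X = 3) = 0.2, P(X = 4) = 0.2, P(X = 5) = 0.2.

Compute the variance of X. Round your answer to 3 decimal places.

E[X] = (0)(0.2) + (2)(0.2) + (3)(0.2) + (4)(0.2) + (5)(0.2) = 2.8
E[X²] = (0)²(0.2) + (2)²(0.2) + (3)²(0.2) + (4)²(0.2) + (5)²(0.2) = 10.8
Var(X) = E[X²] − (E[X])² = 10.8 − (2.8)² = 2.96

2.960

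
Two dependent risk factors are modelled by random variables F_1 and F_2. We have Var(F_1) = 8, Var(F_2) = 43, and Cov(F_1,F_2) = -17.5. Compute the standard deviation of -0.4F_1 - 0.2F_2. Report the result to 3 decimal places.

0.447

Var(-0.4F_1 - 0.2F_2) = (-0.4)²·Var(F_1) + (-0.2)²·Var(F_2) + 2·(-0.4)·(-0.2)·Cov(F_1,F_2)
= 0.16·8 + 0.04·43 + 0.16·-17.5 = 0.2
σ(-0.4F_1 - 0.2F_2) = √0.2 ≈ 0.447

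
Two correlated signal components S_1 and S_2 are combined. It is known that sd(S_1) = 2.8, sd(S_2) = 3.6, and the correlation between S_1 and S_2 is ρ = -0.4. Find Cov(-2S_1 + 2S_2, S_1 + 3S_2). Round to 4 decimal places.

V(S_1) = (2.8)² = 7.84;  V(S_2) = (3.6)² = 12.96
Cov(S_1,S_2) = ρ·sd(S_1)·sd(S_2) = -0.4·2.8·3.6 = -4.032
Cov(-2S_1 + 2S_2, S_1 + 3S_2) = (-2)(1)V(S_1) + (2)(3)V(S_2) + [(-2)(3) + (2)(1)]Cov(S_1,S_2)
= -2·7.84 + 6·12.96 + -4·-4.032 = 78.208

78.2080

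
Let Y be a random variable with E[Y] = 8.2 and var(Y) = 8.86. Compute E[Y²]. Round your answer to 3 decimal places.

76.100

E[Y²] = var(Y) + (E[Y])² = 8.86 + (8.2)² = 76.1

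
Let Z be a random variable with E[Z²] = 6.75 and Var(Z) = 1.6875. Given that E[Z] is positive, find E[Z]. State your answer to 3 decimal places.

2.250

(E[Z])² = E[Z²] − Var(Z) = 6.75 − 1.6875 = 5.0625
E[Z] = √5.0625 = 2.25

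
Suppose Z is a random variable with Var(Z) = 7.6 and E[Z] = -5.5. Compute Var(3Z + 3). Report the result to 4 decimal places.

68.4000

Var(3Z + 3) = (3)²·Var(Z) = 9·7.6 = 68.4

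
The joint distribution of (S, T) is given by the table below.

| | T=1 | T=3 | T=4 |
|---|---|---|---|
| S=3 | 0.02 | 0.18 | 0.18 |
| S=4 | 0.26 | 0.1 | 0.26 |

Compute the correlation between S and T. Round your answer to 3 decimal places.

-0.308

E[S] = 3.62,  E[T] = 2.88
E[ST] = 10.24
Cov(S,T) = E[ST] − E[S]E[T] = 10.24 − (3.62)(2.88) = -0.1856
var(S) = 0.2356,  var(T) = 1.5456
ρ = -0.1856 / √(0.2356·1.5456) ≈ -0.308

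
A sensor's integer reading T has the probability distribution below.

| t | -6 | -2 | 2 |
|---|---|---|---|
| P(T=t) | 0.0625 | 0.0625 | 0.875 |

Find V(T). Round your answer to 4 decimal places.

E[T] = (-6)(0.0625) + (-2)(0.0625) + (2)(0.875) = 1.25
E[T²] = (-6)²(0.0625) + (-2)²(0.0625) + (2)²(0.875) = 6
V(T) = E[T²] − (E[T])² = 6 − (1.25)² = 4.4375

4.4375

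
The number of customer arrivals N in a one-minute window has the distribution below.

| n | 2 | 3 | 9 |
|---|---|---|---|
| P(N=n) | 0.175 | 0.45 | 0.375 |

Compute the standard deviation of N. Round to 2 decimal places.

3.06

E[N] = (2)(0.175) + (3)(0.45) + (9)(0.375) = 5.075
E[N²] = (2)²(0.175) + (3)²(0.45) + (9)²(0.375) = 35.125
V(N) = E[N²] − (E[N])² = 35.125 − (5.075)² = 9.369375
SD(N) = √9.369375 ≈ 3.06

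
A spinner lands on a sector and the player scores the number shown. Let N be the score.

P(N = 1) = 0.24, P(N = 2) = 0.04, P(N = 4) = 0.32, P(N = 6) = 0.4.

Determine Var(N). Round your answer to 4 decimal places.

E[N] = (1)(0.24) + (2)(0.04) + (4)(0.32) + (6)(0.4) = 4
E[N²] = (1)²(0.24) + (2)²(0.04) + (4)²(0.32) + (6)²(0.4) = 19.92
Var(N) = E[N²] − (E[N])² = 19.92 − (4)² = 3.92

3.9200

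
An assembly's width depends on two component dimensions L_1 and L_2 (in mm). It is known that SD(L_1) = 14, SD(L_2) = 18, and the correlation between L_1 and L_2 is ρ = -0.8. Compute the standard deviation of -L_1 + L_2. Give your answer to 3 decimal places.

V(L_1) = (14)² = 196;  V(L_2) = (18)² = 324
cov(L_1,L_2) = ρ·SD(L_1)·SD(L_2) = -0.8·14·18 = -201.6
V(-L_1 + L_2) = (-1)²·V(L_1) + (1)²·V(L_2) + 2·(-1)·(1)·cov(L_1,L_2)
= 1·196 + 1·324 + -2·-201.6 = 923.2
SD(-L_1 + L_2) = √923.2 ≈ 30.384

30.384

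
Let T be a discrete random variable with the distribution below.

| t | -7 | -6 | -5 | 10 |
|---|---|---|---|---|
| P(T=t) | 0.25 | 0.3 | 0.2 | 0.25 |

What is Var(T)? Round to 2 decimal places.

48.85

E[T] = (-7)(0.25) + (-6)(0.3) + (-5)(0.2) + (10)(0.25) = -2.05
E[T²] = (-7)²(0.25) + (-6)²(0.3) + (-5)²(0.2) + (10)²(0.25) = 53.05
Var(T) = E[T²] − (E[T])² = 53.05 − (-2.05)² = 48.8475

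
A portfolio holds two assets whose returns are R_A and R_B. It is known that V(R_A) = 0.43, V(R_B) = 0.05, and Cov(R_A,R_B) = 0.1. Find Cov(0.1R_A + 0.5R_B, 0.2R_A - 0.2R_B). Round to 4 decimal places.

0.0116

Cov(0.1R_A + 0.5R_B, 0.2R_A - 0.2R_B) = (0.1)(0.2)V(R_A) + (0.5)(-0.2)V(R_B) + [(0.1)(-0.2) + (0.5)(0.2)]Cov(R_A,R_B)
= 0.02·0.43 + -0.1·0.05 + 0.08·0.1 = 0.0116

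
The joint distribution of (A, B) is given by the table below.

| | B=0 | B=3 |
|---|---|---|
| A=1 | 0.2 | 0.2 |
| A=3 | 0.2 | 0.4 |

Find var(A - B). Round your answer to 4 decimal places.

E[A] = 2.2,  E[B] = 1.8,  E[AB] = 4.2
var(A) = 5.8 − (2.2)² = 0.96;  var(B) = 5.4 − (1.8)² = 2.16
Cov(A,B) = 4.2 − (2.2)(1.8) = 0.24
var(A - B) = (1)²·0.96 + (-1)²·2.16 + 2·(1)·(-1)·0.24 = 2.64

2.6400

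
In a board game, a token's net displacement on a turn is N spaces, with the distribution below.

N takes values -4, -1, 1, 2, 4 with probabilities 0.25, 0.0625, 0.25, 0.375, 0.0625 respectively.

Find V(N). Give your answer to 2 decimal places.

6.78

E[N] = (-4)(0.25) + (-1)(0.0625) + (1)(0.25) + (2)(0.375) + (4)(0.0625) = 0.1875
E[N²] = (-4)²(0.25) + (-1)²(0.0625) + (1)²(0.25) + (2)²(0.375) + (4)²(0.0625) = 6.8125
V(N) = E[N²] − (E[N])² = 6.8125 − (0.1875)² = 6.77734375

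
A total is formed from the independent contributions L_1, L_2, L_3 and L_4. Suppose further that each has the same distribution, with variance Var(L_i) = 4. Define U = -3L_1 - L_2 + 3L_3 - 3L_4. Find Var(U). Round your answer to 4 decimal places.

112.0000

By independence, Var(U) = (-3)²Var(L_1) + (-1)²Var(L_2) + (3)²Var(L_3) + (-3)²Var(L_4)
= (-3)²·4 + (-1)²·4 + (3)²·4 + (-3)²·4 = 112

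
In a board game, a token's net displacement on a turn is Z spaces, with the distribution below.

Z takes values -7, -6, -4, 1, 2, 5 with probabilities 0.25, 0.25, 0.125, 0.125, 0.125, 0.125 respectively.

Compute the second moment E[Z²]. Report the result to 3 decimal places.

E[Z²] = (-7)²(0.25) + (-6)²(0.25) + (-4)²(0.125) + (1)²(0.125) + (2)²(0.125) + (5)²(0.125) = 27

27.000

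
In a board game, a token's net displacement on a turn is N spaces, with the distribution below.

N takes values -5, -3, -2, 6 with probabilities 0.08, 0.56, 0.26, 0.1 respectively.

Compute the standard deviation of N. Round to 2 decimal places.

2.77

E[N] = (-5)(0.08) + (-3)(0.56) + (-2)(0.26) + (6)(0.1) = -2
E[N²] = (-5)²(0.08) + (-3)²(0.56) + (-2)²(0.26) + (6)²(0.1) = 11.68
V(N) = E[N²] − (E[N])² = 11.68 − (-2)² = 7.68
SD(N) = √7.68 ≈ 2.77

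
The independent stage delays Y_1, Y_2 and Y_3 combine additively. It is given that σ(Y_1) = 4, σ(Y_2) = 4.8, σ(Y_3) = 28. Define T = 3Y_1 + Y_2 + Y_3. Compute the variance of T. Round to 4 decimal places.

951.0400

V(Y_1) = 16, V(Y_2) = 23.04, V(Y_3) = 784
By independence, V(T) = (3)²V(Y_1) + (1)²V(Y_2) + (1)²V(Y_3)
= (3)²·16 + (1)²·23.04 + (1)²·784 = 951.04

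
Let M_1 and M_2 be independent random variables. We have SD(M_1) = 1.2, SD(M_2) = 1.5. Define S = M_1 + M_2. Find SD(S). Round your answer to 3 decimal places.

V(M_1) = 1.44, V(M_2) = 2.25
By independence, V(S) = (1)²V(M_1) + (1)²V(M_2)
= (1)²·1.44 + (1)²·2.25 = 3.69
SD(S) = √3.69 ≈ 1.921

1.921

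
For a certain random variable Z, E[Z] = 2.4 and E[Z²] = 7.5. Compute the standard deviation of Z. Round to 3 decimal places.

Var(Z) = 7.5 − (2.4)² = 1.74
σ(Z) = √1.74 ≈ 1.319

1.319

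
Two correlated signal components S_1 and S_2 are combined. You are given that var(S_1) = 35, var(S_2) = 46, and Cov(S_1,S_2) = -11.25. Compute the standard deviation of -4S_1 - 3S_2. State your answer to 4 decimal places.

var(-4S_1 - 3S_2) = (-4)²·var(S_1) + (-3)²·var(S_2) + 2·(-4)·(-3)·Cov(S_1,S_2)
= 16·35 + 9·46 + 24·-11.25 = 704
sd(-4S_1 - 3S_2) = √704 ≈ 26.5330

26.5330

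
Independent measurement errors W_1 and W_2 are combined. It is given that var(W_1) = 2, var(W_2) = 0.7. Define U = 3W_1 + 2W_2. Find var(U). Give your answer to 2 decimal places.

By independence, var(U) = (3)²var(W_1) + (2)²var(W_2)
= (3)²·2 + (2)²·0.7 = 20.8

20.80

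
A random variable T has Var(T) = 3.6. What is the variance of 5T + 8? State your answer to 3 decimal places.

Var(5T + 8) = (5)²·Var(T) = 25·3.6 = 90

90.000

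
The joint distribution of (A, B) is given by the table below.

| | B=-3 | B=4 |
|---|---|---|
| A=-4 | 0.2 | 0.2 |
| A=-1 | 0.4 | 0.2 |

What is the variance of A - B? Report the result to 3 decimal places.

15.600

E[A] = -2.2,  E[B] = -0.2,  E[AB] = -0.4
var(A) = 7 − (-2.2)² = 2.16;  var(B) = 11.8 − (-0.2)² = 11.76
cov(A,B) = -0.4 − (-2.2)(-0.2) = -0.84
var(A - B) = (1)²·2.16 + (-1)²·11.76 + 2·(1)·(-1)·-0.84 = 15.6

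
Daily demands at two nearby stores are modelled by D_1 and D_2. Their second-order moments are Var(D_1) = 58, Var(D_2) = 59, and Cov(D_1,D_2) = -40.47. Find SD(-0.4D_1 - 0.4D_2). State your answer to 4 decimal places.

Var(-0.4D_1 - 0.4D_2) = (-0.4)²·Var(D_1) + (-0.4)²·Var(D_2) + 2·(-0.4)·(-0.4)·Cov(D_1,D_2)
= 0.16·58 + 0.16·59 + 0.32·-40.47 = 5.7696
SD(-0.4D_1 - 0.4D_2) = √5.7696 ≈ 2.4020

2.4020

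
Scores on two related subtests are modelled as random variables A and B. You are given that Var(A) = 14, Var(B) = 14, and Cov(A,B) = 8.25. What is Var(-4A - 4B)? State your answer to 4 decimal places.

712.0000

Var(-4A - 4B) = (-4)²·Var(A) + (-4)²·Var(B) + 2·(-4)·(-4)·Cov(A,B)
= 16·14 + 16·14 + 32·8.25 = 712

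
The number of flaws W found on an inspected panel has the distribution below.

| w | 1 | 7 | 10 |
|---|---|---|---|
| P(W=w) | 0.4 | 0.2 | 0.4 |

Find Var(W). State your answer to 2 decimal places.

16.56

E[W] = (1)(0.4) + (7)(0.2) + (10)(0.4) = 5.8
E[W²] = (1)²(0.4) + (7)²(0.2) + (10)²(0.4) = 50.2
Var(W) = E[W²] − (E[W])² = 50.2 − (5.8)² = 16.56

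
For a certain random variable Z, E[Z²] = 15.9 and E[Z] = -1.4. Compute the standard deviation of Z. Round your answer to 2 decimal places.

V(Z) = 15.9 − (-1.4)² = 13.94
σ(Z) = √13.94 ≈ 3.73

3.73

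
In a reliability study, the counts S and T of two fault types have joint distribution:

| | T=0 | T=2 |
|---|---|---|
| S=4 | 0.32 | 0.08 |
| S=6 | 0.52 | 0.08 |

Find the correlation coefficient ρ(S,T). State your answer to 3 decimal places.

-0.089

E[S] = 5.2,  E[T] = 0.32
E[ST] = 1.6
Cov(S,T) = E[ST] − E[S]E[T] = 1.6 − (5.2)(0.32) = -0.064
Var(S) = 0.96,  Var(T) = 0.5376
ρ = -0.064 / √(0.96·0.5376) ≈ -0.089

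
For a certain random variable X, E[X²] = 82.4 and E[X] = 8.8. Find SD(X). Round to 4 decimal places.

2.2271

V(X) = 82.4 − (8.8)² = 4.96
SD(X) = √4.96 ≈ 2.2271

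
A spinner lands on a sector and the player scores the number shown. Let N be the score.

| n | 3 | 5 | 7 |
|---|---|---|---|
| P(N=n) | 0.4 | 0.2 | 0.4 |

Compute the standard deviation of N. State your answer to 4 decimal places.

1.7889

E[N] = (3)(0.4) + (5)(0.2) + (7)(0.4) = 5
E[N²] = (3)²(0.4) + (5)²(0.2) + (7)²(0.4) = 28.2
Var(N) = E[N²] − (E[N])² = 28.2 − (5)² = 3.2
sd(N) = √3.2 ≈ 1.7889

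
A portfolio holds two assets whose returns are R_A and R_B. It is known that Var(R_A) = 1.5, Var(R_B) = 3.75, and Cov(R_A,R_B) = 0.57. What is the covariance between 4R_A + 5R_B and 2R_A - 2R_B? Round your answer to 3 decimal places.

Cov(4R_A + 5R_B, 2R_A - 2R_B) = (4)(2)Var(R_A) + (5)(-2)Var(R_B) + [(4)(-2) + (5)(2)]Cov(R_A,R_B)
= 8·1.5 + -10·3.75 + 2·0.57 = -24.36

-24.360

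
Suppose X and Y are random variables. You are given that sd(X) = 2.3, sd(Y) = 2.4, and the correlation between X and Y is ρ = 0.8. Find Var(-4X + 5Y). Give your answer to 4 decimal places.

Var(X) = (2.3)² = 5.29;  Var(Y) = (2.4)² = 5.76
Cov(X,Y) = ρ·sd(X)·sd(Y) = 0.8·2.3·2.4 = 4.416
Var(-4X + 5Y) = (-4)²·Var(X) + (5)²·Var(Y) + 2·(-4)·(5)·Cov(X,Y)
= 16·5.29 + 25·5.76 + -40·4.416 = 52

52.0000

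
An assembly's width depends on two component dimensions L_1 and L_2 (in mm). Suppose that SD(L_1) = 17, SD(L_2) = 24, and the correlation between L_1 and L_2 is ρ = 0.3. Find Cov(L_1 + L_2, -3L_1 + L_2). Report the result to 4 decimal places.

-535.8000

Var(L_1) = (17)² = 289;  Var(L_2) = (24)² = 576
Cov(L_1,L_2) = ρ·SD(L_1)·SD(L_2) = 0.3·17·24 = 122.4
Cov(L_1 + L_2, -3L_1 + L_2) = (1)(-3)Var(L_1) + (1)(1)Var(L_2) + [(1)(1) + (1)(-3)]Cov(L_1,L_2)
= -3·289 + 1·576 + -2·122.4 = -535.8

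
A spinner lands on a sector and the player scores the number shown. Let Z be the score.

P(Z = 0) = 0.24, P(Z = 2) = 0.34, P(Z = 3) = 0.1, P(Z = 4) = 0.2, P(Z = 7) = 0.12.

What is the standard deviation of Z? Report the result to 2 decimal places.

2.12

E[Z] = (0)(0.24) + (2)(0.34) + (3)(0.1) + (4)(0.2) + (7)(0.12) = 2.62
E[Z²] = (0)²(0.24) + (2)²(0.34) + (3)²(0.1) + (4)²(0.2) + (7)²(0.12) = 11.34
Var(Z) = E[Z²] − (E[Z])² = 11.34 − (2.62)² = 4.4756
σ(Z) = √4.4756 ≈ 2.12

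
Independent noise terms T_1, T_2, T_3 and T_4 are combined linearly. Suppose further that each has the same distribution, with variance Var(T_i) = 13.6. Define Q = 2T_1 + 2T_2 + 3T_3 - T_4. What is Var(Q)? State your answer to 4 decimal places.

By independence, Var(Q) = (2)²Var(T_1) + (2)²Var(T_2) + (3)²Var(T_3) + (-1)²Var(T_4)
= (2)²·13.6 + (2)²·13.6 + (3)²·13.6 + (-1)²·13.6 = 244.8

244.8000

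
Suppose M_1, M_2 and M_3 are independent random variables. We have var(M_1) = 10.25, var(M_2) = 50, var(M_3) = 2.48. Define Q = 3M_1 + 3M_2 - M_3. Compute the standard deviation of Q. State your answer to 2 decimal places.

By independence, var(Q) = (3)²var(M_1) + (3)²var(M_2) + (-1)²var(M_3)
= (3)²·10.25 + (3)²·50 + (-1)²·2.48 = 544.73
SD(Q) = √544.73 ≈ 23.34

23.34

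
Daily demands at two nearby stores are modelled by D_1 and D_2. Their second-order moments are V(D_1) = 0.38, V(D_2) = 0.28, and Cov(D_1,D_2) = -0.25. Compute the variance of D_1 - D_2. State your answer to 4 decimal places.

V(D_1 - D_2) = (1)²·V(D_1) + (-1)²·V(D_2) + 2·(1)·(-1)·Cov(D_1,D_2)
= 1·0.38 + 1·0.28 + -2·-0.25 = 1.16

1.1600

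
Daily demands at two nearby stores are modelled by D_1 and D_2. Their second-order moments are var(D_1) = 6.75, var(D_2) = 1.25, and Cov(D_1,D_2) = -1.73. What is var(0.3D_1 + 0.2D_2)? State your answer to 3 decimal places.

0.450

var(0.3D_1 + 0.2D_2) = (0.3)²·var(D_1) + (0.2)²·var(D_2) + 2·(0.3)·(0.2)·Cov(D_1,D_2)
= 0.09·6.75 + 0.04·1.25 + 0.12·-1.73 = 0.4499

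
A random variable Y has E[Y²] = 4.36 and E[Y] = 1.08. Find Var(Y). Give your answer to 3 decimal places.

3.194

Var(Y) = 4.36 − (1.08)² = 3.1936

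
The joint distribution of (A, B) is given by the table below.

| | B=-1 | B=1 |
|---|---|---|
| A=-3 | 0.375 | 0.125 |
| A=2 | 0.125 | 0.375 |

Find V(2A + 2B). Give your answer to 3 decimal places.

E[A] = -0.5,  E[B] = 0,  E[AB] = 1.25
V(A) = 6.5 − (-0.5)² = 6.25;  V(B) = 1 − (0)² = 1
Cov(A,B) = 1.25 − (-0.5)(0) = 1.25
V(2A + 2B) = (2)²·6.25 + (2)²·1 + 2·(2)·(2)·1.25 = 39

39.000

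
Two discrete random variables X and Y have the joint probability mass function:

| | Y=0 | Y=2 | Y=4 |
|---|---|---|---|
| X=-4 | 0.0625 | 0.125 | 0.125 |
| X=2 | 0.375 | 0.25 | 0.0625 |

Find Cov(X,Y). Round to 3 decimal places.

-1.688

E[X] = 0.125,  E[Y] = 1.5
E[XY] = -1.5
Cov(X,Y) = E[XY] − E[X]E[Y] = -1.5 − (0.125)(1.5) = -1.6875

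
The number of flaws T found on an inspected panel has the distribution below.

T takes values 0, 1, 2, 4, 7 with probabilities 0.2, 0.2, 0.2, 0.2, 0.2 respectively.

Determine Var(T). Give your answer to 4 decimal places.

6.1600

E[T] = (0)(0.2) + (1)(0.2) + (2)(0.2) + (4)(0.2) + (7)(0.2) = 2.8
E[T²] = (0)²(0.2) + (1)²(0.2) + (2)²(0.2) + (4)²(0.2) + (7)²(0.2) = 14
Var(T) = E[T²] − (E[T])² = 14 − (2.8)² = 6.16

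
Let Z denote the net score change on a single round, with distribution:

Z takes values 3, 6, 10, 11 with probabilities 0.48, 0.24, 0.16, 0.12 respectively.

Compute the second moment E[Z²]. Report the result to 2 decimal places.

E[Z²] = (3)²(0.48) + (6)²(0.24) + (10)²(0.16) + (11)²(0.12) = 43.48

43.48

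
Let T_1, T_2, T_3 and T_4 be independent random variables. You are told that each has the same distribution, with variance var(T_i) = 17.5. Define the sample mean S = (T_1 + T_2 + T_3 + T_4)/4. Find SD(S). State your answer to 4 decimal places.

2.0917

By independence, var(S) = (0.25)²var(T_1) + (0.25)²var(T_2) + (0.25)²var(T_3) + (0.25)²var(T_4)
= (0.25)²·17.5 + (0.25)²·17.5 + (0.25)²·17.5 + (0.25)²·17.5 = 4.375
SD(S) = √4.375 ≈ 2.0917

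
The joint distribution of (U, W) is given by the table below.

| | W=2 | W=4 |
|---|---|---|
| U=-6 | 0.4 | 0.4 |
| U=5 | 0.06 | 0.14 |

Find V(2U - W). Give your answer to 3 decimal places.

75.618

E[U] = -3.8,  E[W] = 3.08,  E[UW] = -11
V(U) = 33.8 − (-3.8)² = 19.36;  V(W) = 10.48 − (3.08)² = 0.9936
cov(U,W) = -11 − (-3.8)(3.08) = 0.704
V(2U - W) = (2)²·19.36 + (-1)²·0.9936 + 2·(2)·(-1)·0.704 = 75.6176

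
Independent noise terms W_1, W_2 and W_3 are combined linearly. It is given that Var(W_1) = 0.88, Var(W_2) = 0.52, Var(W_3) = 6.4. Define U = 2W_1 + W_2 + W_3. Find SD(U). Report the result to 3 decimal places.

3.231

By independence, Var(U) = (2)²Var(W_1) + (1)²Var(W_2) + (1)²Var(W_3)
= (2)²·0.88 + (1)²·0.52 + (1)²·6.4 = 10.44
SD(U) = √10.44 ≈ 3.231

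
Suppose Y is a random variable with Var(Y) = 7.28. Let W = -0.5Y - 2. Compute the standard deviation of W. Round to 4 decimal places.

Var(-0.5Y - 2) = (-0.5)²·7.28 = 1.82
σ(W) = √1.82 ≈ 1.3491

1.3491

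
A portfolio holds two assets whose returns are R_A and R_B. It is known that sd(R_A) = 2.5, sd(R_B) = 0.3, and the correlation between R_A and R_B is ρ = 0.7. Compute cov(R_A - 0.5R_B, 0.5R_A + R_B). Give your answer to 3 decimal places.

3.474

Var(R_A) = (2.5)² = 6.25;  Var(R_B) = (0.3)² = 0.09
cov(R_A,R_B) = ρ·sd(R_A)·sd(R_B) = 0.7·2.5·0.3 = 0.525
cov(R_A - 0.5R_B, 0.5R_A + R_B) = (1)(0.5)Var(R_A) + (-0.5)(1)Var(R_B) + [(1)(1) + (-0.5)(0.5)]cov(R_A,R_B)
= 0.5·6.25 + -0.5·0.09 + 0.75·0.525 = 3.47375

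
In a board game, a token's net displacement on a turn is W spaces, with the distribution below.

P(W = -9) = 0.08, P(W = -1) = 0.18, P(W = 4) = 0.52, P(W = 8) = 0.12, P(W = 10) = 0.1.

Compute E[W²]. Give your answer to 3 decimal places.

E[W²] = (-9)²(0.08) + (-1)²(0.18) + (4)²(0.52) + (8)²(0.12) + (10)²(0.1) = 32.66

32.660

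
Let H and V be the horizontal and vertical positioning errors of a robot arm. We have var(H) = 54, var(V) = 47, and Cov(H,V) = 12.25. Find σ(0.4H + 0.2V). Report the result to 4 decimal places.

3.5327

var(0.4H + 0.2V) = (0.4)²·var(H) + (0.2)²·var(V) + 2·(0.4)·(0.2)·Cov(H,V)
= 0.16·54 + 0.04·47 + 0.16·12.25 = 12.48
σ(0.4H + 0.2V) = √12.48 ≈ 3.5327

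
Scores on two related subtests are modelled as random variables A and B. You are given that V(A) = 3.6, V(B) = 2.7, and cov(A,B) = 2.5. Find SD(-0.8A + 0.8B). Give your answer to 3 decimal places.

0.912

V(-0.8A + 0.8B) = (-0.8)²·V(A) + (0.8)²·V(B) + 2·(-0.8)·(0.8)·cov(A,B)
= 0.64·3.6 + 0.64·2.7 + -1.28·2.5 = 0.832
SD(-0.8A + 0.8B) = √0.832 ≈ 0.912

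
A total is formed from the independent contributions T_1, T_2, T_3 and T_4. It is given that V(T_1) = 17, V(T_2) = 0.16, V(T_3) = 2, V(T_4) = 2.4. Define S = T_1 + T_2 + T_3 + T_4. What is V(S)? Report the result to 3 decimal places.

21.560

By independence, V(S) = (1)²V(T_1) + (1)²V(T_2) + (1)²V(T_3) + (1)²V(T_4)
= (1)²·17 + (1)²·0.16 + (1)²·2 + (1)²·2.4 = 21.56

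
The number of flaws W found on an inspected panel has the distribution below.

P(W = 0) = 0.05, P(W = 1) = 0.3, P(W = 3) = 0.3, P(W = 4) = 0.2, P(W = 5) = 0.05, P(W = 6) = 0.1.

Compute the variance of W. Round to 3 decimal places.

E[W] = (0)(0.05) + (1)(0.3) + (3)(0.3) + (4)(0.2) + (5)(0.05) + (6)(0.1) = 2.85
E[W²] = (0)²(0.05) + (1)²(0.3) + (3)²(0.3) + (4)²(0.2) + (5)²(0.05) + (6)²(0.1) = 11.05
Var(W) = E[W²] − (E[W])² = 11.05 − (2.85)² = 2.9275

2.928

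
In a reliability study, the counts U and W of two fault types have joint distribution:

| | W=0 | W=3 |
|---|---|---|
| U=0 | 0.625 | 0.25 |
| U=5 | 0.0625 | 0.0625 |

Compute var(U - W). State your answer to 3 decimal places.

3.965

E[U] = 0.625,  E[W] = 0.9375,  E[UW] = 0.9375
var(U) = 3.125 − (0.625)² = 2.734375;  var(W) = 2.8125 − (0.9375)² = 1.93359375
cov(U,W) = 0.9375 − (0.625)(0.9375) = 0.3515625
var(U - W) = (1)²·2.734375 + (-1)²·1.93359375 + 2·(1)·(-1)·0.3515625 = 3.96484375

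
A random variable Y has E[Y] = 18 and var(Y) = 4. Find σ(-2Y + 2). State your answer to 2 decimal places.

var(-2Y + 2) = (-2)²·4 = 16
σ(-2Y + 2) = √16 ≈ 4.00

4.00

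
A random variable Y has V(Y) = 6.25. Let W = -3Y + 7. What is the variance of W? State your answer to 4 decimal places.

56.2500

V(-3Y + 7) = (-3)²·V(Y) = 9·6.25 = 56.25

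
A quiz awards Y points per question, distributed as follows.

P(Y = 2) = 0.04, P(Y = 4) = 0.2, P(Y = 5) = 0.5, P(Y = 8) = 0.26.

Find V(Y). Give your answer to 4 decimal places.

2.6884

E[Y] = (2)(0.04) + (4)(0.2) + (5)(0.5) + (8)(0.26) = 5.46
E[Y²] = (2)²(0.04) + (4)²(0.2) + (5)²(0.5) + (8)²(0.26) = 32.5
V(Y) = E[Y²] − (E[Y])² = 32.5 − (5.46)² = 2.6884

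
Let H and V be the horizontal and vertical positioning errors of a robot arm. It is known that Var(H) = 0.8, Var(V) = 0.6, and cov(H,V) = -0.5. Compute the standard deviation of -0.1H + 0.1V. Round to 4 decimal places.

Var(-0.1H + 0.1V) = (-0.1)²·Var(H) + (0.1)²·Var(V) + 2·(-0.1)·(0.1)·cov(H,V)
= 0.01·0.8 + 0.01·0.6 + -0.02·-0.5 = 0.024
σ(-0.1H + 0.1V) = √0.024 ≈ 0.1549

0.1549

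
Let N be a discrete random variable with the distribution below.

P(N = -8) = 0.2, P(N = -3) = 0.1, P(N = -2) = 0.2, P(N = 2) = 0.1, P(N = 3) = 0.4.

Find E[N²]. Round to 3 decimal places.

E[N²] = (-8)²(0.2) + (-3)²(0.1) + (-2)²(0.2) + (2)²(0.1) + (3)²(0.4) = 18.5

18.500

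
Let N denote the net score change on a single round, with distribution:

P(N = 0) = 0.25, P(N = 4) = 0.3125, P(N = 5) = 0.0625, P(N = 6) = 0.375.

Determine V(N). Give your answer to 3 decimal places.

E[N] = (0)(0.25) + (4)(0.3125) + (5)(0.0625) + (6)(0.375) = 3.8125
E[N²] = (0)²(0.25) + (4)²(0.3125) + (5)²(0.0625) + (6)²(0.375) = 20.0625
V(N) = E[N²] − (E[N])² = 20.0625 − (3.8125)² = 5.52734375

5.527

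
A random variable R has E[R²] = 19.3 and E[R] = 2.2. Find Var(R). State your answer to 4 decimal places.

14.4600

Var(R) = 19.3 − (2.2)² = 14.46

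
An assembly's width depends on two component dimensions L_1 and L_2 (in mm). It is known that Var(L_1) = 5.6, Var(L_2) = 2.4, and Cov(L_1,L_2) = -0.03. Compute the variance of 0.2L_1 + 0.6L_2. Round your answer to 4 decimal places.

1.0808

Var(0.2L_1 + 0.6L_2) = (0.2)²·Var(L_1) + (0.6)²·Var(L_2) + 2·(0.2)·(0.6)·Cov(L_1,L_2)
= 0.04·5.6 + 0.36·2.4 + 0.24·-0.03 = 1.0808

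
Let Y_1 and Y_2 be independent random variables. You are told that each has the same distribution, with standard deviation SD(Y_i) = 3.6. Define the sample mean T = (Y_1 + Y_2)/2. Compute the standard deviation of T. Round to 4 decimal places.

Var(Y_i) = (3.6)² = 12.96
By independence, Var(T) = (0.5)²Var(Y_1) + (0.5)²Var(Y_2)
= (0.5)²·12.96 + (0.5)²·12.96 = 6.48
SD(T) = √6.48 ≈ 2.5456

2.5456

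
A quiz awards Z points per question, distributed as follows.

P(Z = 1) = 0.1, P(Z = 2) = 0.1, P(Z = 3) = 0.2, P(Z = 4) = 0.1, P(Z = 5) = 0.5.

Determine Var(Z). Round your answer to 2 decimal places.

1.96

E[Z] = (1)(0.1) + (2)(0.1) + (3)(0.2) + (4)(0.1) + (5)(0.5) = 3.8
E[Z²] = (1)²(0.1) + (2)²(0.1) + (3)²(0.2) + (4)²(0.1) + (5)²(0.5) = 16.4
Var(Z) = E[Z²] − (E[Z])² = 16.4 − (3.8)² = 1.96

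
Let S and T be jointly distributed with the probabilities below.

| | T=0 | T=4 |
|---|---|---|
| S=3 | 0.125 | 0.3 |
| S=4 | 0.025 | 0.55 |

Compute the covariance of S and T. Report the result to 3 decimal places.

0.245

E[S] = 3.575,  E[T] = 3.4
E[ST] = 12.4
cov(S,T) = E[ST] − E[S]E[T] = 12.4 − (3.575)(3.4) = 0.245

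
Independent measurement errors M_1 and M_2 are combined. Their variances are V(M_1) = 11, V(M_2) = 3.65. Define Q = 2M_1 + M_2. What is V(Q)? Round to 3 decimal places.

47.650

By independence, V(Q) = (2)²V(M_1) + (1)²V(M_2)
= (2)²·11 + (1)²·3.65 = 47.65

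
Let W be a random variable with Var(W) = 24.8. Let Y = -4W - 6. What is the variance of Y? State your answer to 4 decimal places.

Var(-4W - 6) = (-4)²·Var(W) = 16·24.8 = 396.8

396.8000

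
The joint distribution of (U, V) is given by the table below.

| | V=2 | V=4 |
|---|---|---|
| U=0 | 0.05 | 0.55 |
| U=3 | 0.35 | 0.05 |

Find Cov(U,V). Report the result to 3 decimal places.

-1.140

E[U] = 1.2,  E[V] = 3.2
E[UV] = 2.7
Cov(U,V) = E[UV] − E[U]E[V] = 2.7 − (1.2)(3.2) = -1.14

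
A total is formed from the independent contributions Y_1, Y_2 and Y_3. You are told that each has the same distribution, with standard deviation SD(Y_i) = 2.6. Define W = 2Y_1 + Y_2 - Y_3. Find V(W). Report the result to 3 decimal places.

40.560

V(Y_i) = (2.6)² = 6.76
By independence, V(W) = (2)²V(Y_1) + (1)²V(Y_2) + (-1)²V(Y_3)
= (2)²·6.76 + (1)²·6.76 + (-1)²·6.76 = 40.56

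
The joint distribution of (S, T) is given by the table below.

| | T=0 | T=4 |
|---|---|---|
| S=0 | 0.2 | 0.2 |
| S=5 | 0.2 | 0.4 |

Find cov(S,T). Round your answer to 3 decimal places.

E[S] = 3,  E[T] = 2.4
E[ST] = 8
cov(S,T) = E[ST] − E[S]E[T] = 8 − (3)(2.4) = 0.8

0.800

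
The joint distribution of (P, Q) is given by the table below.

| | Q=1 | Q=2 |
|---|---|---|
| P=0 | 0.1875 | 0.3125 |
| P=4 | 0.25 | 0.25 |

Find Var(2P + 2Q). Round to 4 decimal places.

15.9844

E[P] = 2,  E[Q] = 1.5625,  E[PQ] = 3
Var(P) = 8 − (2)² = 4;  Var(Q) = 2.6875 − (1.5625)² = 0.24609375
Cov(P,Q) = 3 − (2)(1.5625) = -0.125
Var(2P + 2Q) = (2)²·4 + (2)²·0.24609375 + 2·(2)·(2)·-0.125 = 15.984375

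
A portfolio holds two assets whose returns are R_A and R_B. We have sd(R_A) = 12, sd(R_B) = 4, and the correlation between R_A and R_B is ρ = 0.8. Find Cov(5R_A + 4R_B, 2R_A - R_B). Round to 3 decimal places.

1491.200

V(R_A) = (12)² = 144;  V(R_B) = (4)² = 16
Cov(R_A,R_B) = ρ·sd(R_A)·sd(R_B) = 0.8·12·4 = 38.4
Cov(5R_A + 4R_B, 2R_A - R_B) = (5)(2)V(R_A) + (4)(-1)V(R_B) + [(5)(-1) + (4)(2)]Cov(R_A,R_B)
= 10·144 + -4·16 + 3·38.4 = 1491.2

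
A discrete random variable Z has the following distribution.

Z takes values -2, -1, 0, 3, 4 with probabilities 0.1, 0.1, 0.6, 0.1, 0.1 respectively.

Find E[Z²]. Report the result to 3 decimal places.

3.000

E[Z²] = (-2)²(0.1) + (-1)²(0.1) + (0)²(0.6) + (3)²(0.1) + (4)²(0.1) = 3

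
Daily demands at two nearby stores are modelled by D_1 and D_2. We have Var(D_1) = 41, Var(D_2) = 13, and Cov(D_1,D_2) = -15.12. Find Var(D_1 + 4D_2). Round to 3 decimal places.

Var(D_1 + 4D_2) = (1)²·Var(D_1) + (4)²·Var(D_2) + 2·(1)·(4)·Cov(D_1,D_2)
= 1·41 + 16·13 + 8·-15.12 = 128.04

128.040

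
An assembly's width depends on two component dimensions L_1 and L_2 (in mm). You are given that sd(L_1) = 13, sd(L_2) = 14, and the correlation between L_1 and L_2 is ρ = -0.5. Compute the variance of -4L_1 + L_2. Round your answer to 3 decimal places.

var(L_1) = (13)² = 169;  var(L_2) = (14)² = 196
Cov(L_1,L_2) = ρ·sd(L_1)·sd(L_2) = -0.5·13·14 = -91
var(-4L_1 + L_2) = (-4)²·var(L_1) + (1)²·var(L_2) + 2·(-4)·(1)·Cov(L_1,L_2)
= 16·169 + 1·196 + -8·-91 = 3628

3628.000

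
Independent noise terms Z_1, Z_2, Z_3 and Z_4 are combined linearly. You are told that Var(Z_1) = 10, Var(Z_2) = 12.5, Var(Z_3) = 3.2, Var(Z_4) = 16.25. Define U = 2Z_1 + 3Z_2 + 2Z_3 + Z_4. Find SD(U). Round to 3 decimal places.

13.474

By independence, Var(U) = (2)²Var(Z_1) + (3)²Var(Z_2) + (2)²Var(Z_3) + (1)²Var(Z_4)
= (2)²·10 + (3)²·12.5 + (2)²·3.2 + (1)²·16.25 = 181.55
SD(U) = √181.55 ≈ 13.474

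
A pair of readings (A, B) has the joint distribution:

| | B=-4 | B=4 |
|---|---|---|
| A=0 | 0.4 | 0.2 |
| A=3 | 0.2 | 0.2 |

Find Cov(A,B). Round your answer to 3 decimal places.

E[A] = 1.2,  E[B] = -0.8
E[AB] = 0
Cov(A,B) = E[AB] − E[A]E[B] = 0 − (1.2)(-0.8) = 0.96

0.960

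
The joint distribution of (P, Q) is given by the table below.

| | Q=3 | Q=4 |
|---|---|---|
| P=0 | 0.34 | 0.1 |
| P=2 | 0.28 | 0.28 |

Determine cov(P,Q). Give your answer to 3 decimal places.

0.134

E[P] = 1.12,  E[Q] = 3.38
E[PQ] = 3.92
cov(P,Q) = E[PQ] − E[P]E[Q] = 3.92 − (1.12)(3.38) = 0.1344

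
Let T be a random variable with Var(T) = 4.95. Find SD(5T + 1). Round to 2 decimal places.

11.12

Var(5T + 1) = (5)²·4.95 = 123.75
SD(5T + 1) = √123.75 ≈ 11.12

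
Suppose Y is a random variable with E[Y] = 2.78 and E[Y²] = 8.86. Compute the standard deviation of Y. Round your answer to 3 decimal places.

var(Y) = 8.86 − (2.78)² = 1.1316
SD(Y) = √1.1316 ≈ 1.064

1.064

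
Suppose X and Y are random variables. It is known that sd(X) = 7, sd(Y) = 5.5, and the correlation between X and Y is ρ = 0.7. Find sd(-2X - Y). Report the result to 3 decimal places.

18.277

V(X) = (7)² = 49;  V(Y) = (5.5)² = 30.25
Cov(X,Y) = ρ·sd(X)·sd(Y) = 0.7·7·5.5 = 26.95
V(-2X - Y) = (-2)²·V(X) + (-1)²·V(Y) + 2·(-2)·(-1)·Cov(X,Y)
= 4·49 + 1·30.25 + 4·26.95 = 334.05
sd(-2X - Y) = √334.05 ≈ 18.277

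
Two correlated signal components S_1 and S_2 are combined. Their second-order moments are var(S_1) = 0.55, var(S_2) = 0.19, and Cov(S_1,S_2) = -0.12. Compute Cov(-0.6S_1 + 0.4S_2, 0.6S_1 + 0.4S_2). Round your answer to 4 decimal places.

Cov(-0.6S_1 + 0.4S_2, 0.6S_1 + 0.4S_2) = (-0.6)(0.6)var(S_1) + (0.4)(0.4)var(S_2) + [(-0.6)(0.4) + (0.4)(0.6)]Cov(S_1,S_2)
= -0.36·0.55 + 0.16·0.19 + 0·-0.12 = -0.1676

-0.1676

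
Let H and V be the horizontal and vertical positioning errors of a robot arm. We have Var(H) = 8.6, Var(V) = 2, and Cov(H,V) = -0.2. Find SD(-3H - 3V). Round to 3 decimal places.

9.581

Var(-3H - 3V) = (-3)²·Var(H) + (-3)²·Var(V) + 2·(-3)·(-3)·Cov(H,V)
= 9·8.6 + 9·2 + 18·-0.2 = 91.8
SD(-3H - 3V) = √91.8 ≈ 9.581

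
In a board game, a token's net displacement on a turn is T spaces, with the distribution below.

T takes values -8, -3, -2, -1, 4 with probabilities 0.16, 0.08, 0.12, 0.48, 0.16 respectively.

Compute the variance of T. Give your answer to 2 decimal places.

11.92

E[T] = (-8)(0.16) + (-3)(0.08) + (-2)(0.12) + (-1)(0.48) + (4)(0.16) = -1.6
E[T²] = (-8)²(0.16) + (-3)²(0.08) + (-2)²(0.12) + (-1)²(0.48) + (4)²(0.16) = 14.48
Var(T) = E[T²] − (E[T])² = 14.48 − (-1.6)² = 11.92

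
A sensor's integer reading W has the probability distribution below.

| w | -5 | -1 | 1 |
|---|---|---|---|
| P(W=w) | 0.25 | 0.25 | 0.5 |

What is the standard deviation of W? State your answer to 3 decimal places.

E[W] = (-5)(0.25) + (-1)(0.25) + (1)(0.5) = -1
E[W²] = (-5)²(0.25) + (-1)²(0.25) + (1)²(0.5) = 7
var(W) = E[W²] − (E[W])² = 7 − (-1)² = 6
SD(W) = √6 ≈ 2.449

2.449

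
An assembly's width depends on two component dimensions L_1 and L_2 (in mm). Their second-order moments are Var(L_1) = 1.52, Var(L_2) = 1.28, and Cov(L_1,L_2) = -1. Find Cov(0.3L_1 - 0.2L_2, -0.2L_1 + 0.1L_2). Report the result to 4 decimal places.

-0.1868

Cov(0.3L_1 - 0.2L_2, -0.2L_1 + 0.1L_2) = (0.3)(-0.2)Var(L_1) + (-0.2)(0.1)Var(L_2) + [(0.3)(0.1) + (-0.2)(-0.2)]Cov(L_1,L_2)
= -0.06·1.52 + -0.02·1.28 + 0.07·-1 = -0.1868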